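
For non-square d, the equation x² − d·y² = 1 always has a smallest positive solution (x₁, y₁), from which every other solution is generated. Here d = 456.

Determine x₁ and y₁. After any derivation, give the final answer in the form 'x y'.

√456 → a₀=21, period (2,1,4,1,2,42); ℓ=6 even so k=5
k=0  a_k=21  p_k/q_k = 21/1
…
k=2  a_k=1  p_k/q_k = 64/3
k=3  a_k=4  p_k/q_k = 299/14
k=4  a_k=1  p_k/q_k = 363/17
k=5  a_k=2  p_k/q_k = 1025/48
fundamental: x₁=1025, y₁=48  (since 1050625 − 456·2304 = 1)

1025 48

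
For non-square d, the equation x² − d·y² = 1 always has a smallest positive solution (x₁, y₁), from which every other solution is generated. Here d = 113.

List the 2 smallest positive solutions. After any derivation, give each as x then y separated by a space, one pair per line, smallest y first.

1204353 113296
2900932297217 272896754976

√113 = [10; 1,1,1,2,2,1,1,1,20, …], period ℓ=9 (odd) → k=17
step 0: (10, 1)  from 10·(1,0) + (0,1)
…
step 2: (21, 2)  from 1·(11,1) + (10,1)
…
step 5: (202, 19)  from 2·(85,8) + (32,3)
step 6: (287, 27)  from 1·(202,19) + (85,8)
step 7: (489, 46)  from 1·(287,27) + (202,19)
…
step 9: (16009, 1506)  from 20·(776,73) + (489,46)
step 10: (16785, 1579)  from 1·(16009,1506) + (776,73)
…
step 14: (313483, 29490)  from 2·(131952,12413) + (49579,4664)
step 15: (445435, 41903)  from 1·(313483,29490) + (131952,12413)
step 16: (758918, 71393)  from 1·(445435,41903) + (313483,29490)
step 17: (1204353, 113296)  from 1·(758918,71393) + (445435,41903)
(x₁, y₁) = (1204353, 113296);  1204353² − 113·113296² = 1 ✓
n=2: (1204353,113296)∘(1204353,113296) = (1204353·1204353+113·113296·113296, 1204353·113296+113296·1204353) = (2900932297217,272896754976)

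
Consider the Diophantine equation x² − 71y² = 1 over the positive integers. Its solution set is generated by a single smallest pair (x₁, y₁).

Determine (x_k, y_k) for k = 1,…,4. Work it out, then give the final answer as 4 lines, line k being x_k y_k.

3480 413
24220799 2874480
168576757560 20006380387
1173294208396801 139244404619040

√71 = [8; 2,2,1,7,1,2,2,16, …], period ℓ=8 (even) → k=7
i=0: a=8 ⇒ p=8, q=1
i=1: a=2 ⇒ p=17, q=2
…
i=3: a=1 ⇒ p=59, q=7
i=4: a=7 ⇒ p=455, q=54
i=5: a=1 ⇒ p=514, q=61
i=6: a=2 ⇒ p=1483, q=176
i=7: a=2 ⇒ p=3480, q=413
→ (3480, 413).  Check: 3480²=12110400, 71·413²=12110399, difference 1.
(3480+413√71)^2 = 24220799 + 2874480√71
(3480+413√71)^3 = 168576757560 + 20006380387√71
(3480+413√71)^4 = 1173294208396801 + 139244404619040√71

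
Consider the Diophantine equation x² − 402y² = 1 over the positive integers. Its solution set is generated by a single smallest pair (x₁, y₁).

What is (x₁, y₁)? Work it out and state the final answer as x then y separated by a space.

401 20

√402 → a₀=20, period (20,40); ℓ=2 even so k=1
step 0: (20, 1)  from 20·(1,0) + (0,1)
step 1: (401, 20)  from 20·(20,1) + (1,0)
(x₁, y₁) = (401, 20);  401² − 402·20² = 1 ✓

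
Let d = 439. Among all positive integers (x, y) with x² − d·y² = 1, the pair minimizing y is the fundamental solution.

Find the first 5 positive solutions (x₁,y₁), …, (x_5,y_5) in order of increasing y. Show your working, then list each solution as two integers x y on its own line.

440 21
387199 18480
340734680 16262379
299846131201 14310875040
263864254722200 12593553772821

√439 = [20; 1,19,1,40, …], period ℓ=4 (even) → k=3
a_0=20:  p_0=20·1+0=20,  q_0=20·0+1=1
…
a_2=19:  p_2=19·21+20=419,  q_2=19·1+1=20
a_3=1:  p_3=1·419+21=440,  q_3=1·20+1=21
→ (440, 21).  Check: 440²=193600, 439·21²=193599, difference 1.
k=2:  x_2 = 440·440+439·21·21 = 387199,  y_2 = 440·21+21·440 = 18480
k=3:  x_3 = 440·387199+439·21·18480 = 340734680,  y_3 = 440·18480+21·387199 = 16262379
k=4:  x_4 = 440·340734680+439·21·16262379 = 299846131201,  y_4 = 440·16262379+21·340734680 = 14310875040
k=5:  x_5 = 440·299846131201+439·21·14310875040 = 263864254722200,  y_5 = 440·14310875040+21·299846131201 = 12593553772821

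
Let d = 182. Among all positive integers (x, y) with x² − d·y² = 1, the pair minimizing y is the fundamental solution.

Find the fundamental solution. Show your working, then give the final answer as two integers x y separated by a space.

d=182: √d = [13; 2,26] (ℓ=2, even), read p_1/q_1
a_0=13:  p_0=13·1+0=13,  q_0=13·0+1=1
a_1=2:  p_1=2·13+1=27,  q_1=2·1+0=2
→ (27, 2).  Check: 27²=729, 182·2²=728, difference 1.

27 2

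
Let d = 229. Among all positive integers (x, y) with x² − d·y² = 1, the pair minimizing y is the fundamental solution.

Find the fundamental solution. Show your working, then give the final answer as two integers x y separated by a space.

5848201 386460

√229 = [15; 7,1,1,7,30, …], period ℓ=5 (odd) → k=9
k=0  a_k=15  p_k/q_k = 15/1
…
k=2  a_k=1  p_k/q_k = 121/8
…
k=7  a_k=1  p_k/q_k = 413926/27353
k=8  a_k=1  p_k/q_k = 776325/51301
k=9  a_k=7  p_k/q_k = 5848201/386460
→ (5848201, 386460).  Check: 5848201²=34201454936401, 229·386460²=34201454936400, difference 1.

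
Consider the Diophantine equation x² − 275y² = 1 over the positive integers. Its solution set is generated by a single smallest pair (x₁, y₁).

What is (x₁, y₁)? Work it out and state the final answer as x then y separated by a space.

√275 = [16; 1,1,2,1,1,32, …], period ℓ=6 (even) → k=5
k=0  a_k=16  p_k/q_k = 16/1
…
k=4  a_k=1  p_k/q_k = 116/7
k=5  a_k=1  p_k/q_k = 199/12
→ (199, 12).  Check: 199²=39601, 275·12²=39600, difference 1.

199 12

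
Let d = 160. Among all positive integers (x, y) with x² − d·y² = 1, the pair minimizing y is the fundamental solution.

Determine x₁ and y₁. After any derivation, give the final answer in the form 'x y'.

721 57

d=160: √d = [12; 1,1,1,5,1,1,1,24] (ℓ=8, even), read p_7/q_7
step 0: (12, 1)  from 12·(1,0) + (0,1)
…
step 6: (468, 37)  from 1·(253,20) + (215,17)
step 7: (721, 57)  from 1·(468,37) + (253,20)
→ (721, 57).  Check: 721²=519841, 160·57²=519840, difference 1.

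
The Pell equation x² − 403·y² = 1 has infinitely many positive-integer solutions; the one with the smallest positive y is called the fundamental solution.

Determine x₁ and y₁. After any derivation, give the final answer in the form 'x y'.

√403 = [20; 13,2,1,3,1,3,1,2,13,40, …], period ℓ=10 (even) → k=9
k=0  a_k=20  p_k/q_k = 20/1
k=1  a_k=13  p_k/q_k = 261/13
…
k=3  a_k=1  p_k/q_k = 803/40
k=4  a_k=3  p_k/q_k = 2951/147
k=5  a_k=1  p_k/q_k = 3754/187
k=6  a_k=3  p_k/q_k = 14213/708
…
k=8  a_k=2  p_k/q_k = 50147/2498
k=9  a_k=13  p_k/q_k = 669878/33369
fundamental: x₁=669878, y₁=33369  (since 448736534884 − 403·1113490161 = 1)

669878 33369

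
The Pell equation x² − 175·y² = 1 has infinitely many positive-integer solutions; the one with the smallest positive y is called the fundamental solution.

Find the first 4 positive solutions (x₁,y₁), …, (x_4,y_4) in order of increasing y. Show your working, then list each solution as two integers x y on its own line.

√175 = [13; 4,2,1,2,4,26, …], period ℓ=6 (even) → k=5
i=0: a=13 ⇒ p=13, q=1
i=1: a=4 ⇒ p=53, q=4
i=2: a=2 ⇒ p=119, q=9
i=3: a=1 ⇒ p=172, q=13
i=4: a=2 ⇒ p=463, q=35
i=5: a=4 ⇒ p=2024, q=153
→ (2024, 153).  Check: 2024²=4096576, 175·153²=4096575, difference 1.
k=2:  x_2 = 2024·2024+175·153·153 = 8193151,  y_2 = 2024·153+153·2024 = 619344
k=3:  x_3 = 2024·8193151+175·153·619344 = 33165873224,  y_3 = 2024·619344+153·8193151 = 2507104359
k=4:  x_4 = 2024·33165873224+175·153·2507104359 = 134255446617601,  y_4 = 2024·2507104359+153·33165873224 = 10148757825888

2024 153
8193151 619344
33165873224 2507104359
134255446617601 10148757825888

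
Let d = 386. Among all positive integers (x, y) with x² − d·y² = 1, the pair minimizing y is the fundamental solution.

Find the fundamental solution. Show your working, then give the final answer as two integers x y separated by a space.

[19; 1,1,1,4,1,18,1,4,1,1,1,38] for √386; ℓ=12 ⇒ convergent index 11
k=0  a_k=19  p_k/q_k = 19/1
k=1  a_k=1  p_k/q_k = 20/1
k=2  a_k=1  p_k/q_k = 39/2
…
k=5  a_k=1  p_k/q_k = 334/17
…
k=10  a_k=1  p_k/q_k = 72163/3673
k=11  a_k=1  p_k/q_k = 111555/5678
fundamental: x₁=111555, y₁=5678  (since 12444518025 − 386·32239684 = 1)

111555 5678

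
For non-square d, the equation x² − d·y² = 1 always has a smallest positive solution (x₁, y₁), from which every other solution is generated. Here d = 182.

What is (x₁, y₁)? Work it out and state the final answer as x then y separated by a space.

27 2

[13; 2,26] for √182; ℓ=2 ⇒ convergent index 1
step 0: (13, 1)  from 13·(1,0) + (0,1)
step 1: (27, 2)  from 2·(13,1) + (1,0)
→ (27, 2).  Check: 27²=729, 182·2²=728, difference 1.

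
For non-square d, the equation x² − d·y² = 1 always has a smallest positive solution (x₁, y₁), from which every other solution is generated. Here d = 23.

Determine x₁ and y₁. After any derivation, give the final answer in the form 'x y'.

√23 → a₀=4, period (1,3,1,8); ℓ=4 even so k=3
a_0=4:  p_0=4·1+0=4,  q_0=4·0+1=1
a_1=1:  p_1=1·4+1=5,  q_1=1·1+0=1
a_2=3:  p_2=3·5+4=19,  q_2=3·1+1=4
a_3=1:  p_3=1·19+5=24,  q_3=1·4+1=5
→ (24, 5).  Check: 24²=576, 23·5²=575, difference 1.

24 5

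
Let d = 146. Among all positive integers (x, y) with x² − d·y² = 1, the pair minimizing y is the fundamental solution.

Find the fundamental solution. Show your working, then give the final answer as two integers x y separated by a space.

[12; 12,24] for √146; ℓ=2 ⇒ convergent index 1
i=0: a=12 ⇒ p=12, q=1
i=1: a=12 ⇒ p=145, q=12
fundamental: x₁=145, y₁=12  (since 21025 − 146·144 = 1)

145 12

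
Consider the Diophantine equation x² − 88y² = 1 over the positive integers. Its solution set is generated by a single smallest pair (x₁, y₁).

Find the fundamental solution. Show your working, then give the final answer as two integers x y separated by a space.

[9; 2,1,1,1,2,18] for √88; ℓ=6 ⇒ convergent index 5
k=0  a_k=9  p_k/q_k = 9/1
k=1  a_k=2  p_k/q_k = 19/2
…
k=4  a_k=1  p_k/q_k = 75/8
k=5  a_k=2  p_k/q_k = 197/21
→ (197, 21).  Check: 197²=38809, 88·21²=38808, difference 1.

197 21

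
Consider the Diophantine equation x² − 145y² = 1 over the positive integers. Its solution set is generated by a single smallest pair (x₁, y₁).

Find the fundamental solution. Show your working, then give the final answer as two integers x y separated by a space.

d=145: √d = [12; 24] (ℓ=1, odd), read p_1/q_1
step 0: (12, 1)  from 12·(1,0) + (0,1)
step 1: (289, 24)  from 24·(12,1) + (1,0)
fundamental: x₁=289, y₁=24  (since 83521 − 145·576 = 1)

289 24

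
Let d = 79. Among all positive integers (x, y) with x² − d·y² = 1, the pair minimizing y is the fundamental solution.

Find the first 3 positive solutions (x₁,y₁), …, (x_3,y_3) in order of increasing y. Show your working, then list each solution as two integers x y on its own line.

80 9
12799 1440
2047760 230391

√79 → a₀=8, period (1,7,1,16); ℓ=4 even so k=3
k=0  a_k=8  p_k/q_k = 8/1
…
k=2  a_k=7  p_k/q_k = 71/8
k=3  a_k=1  p_k/q_k = 80/9
fundamental: x₁=80, y₁=9  (since 6400 − 79·81 = 1)
k=2:  x_2 = 80·80+79·9·9 = 12799,  y_2 = 80·9+9·80 = 1440
k=3:  x_3 = 80·12799+79·9·1440 = 2047760,  y_3 = 80·1440+9·12799 = 230391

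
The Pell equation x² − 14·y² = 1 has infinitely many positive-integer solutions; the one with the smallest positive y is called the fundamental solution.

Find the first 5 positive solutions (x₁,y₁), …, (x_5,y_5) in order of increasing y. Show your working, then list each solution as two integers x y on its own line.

√14 → a₀=3, period (1,2,1,6); ℓ=4 even so k=3
i=0: a=3 ⇒ p=3, q=1
…
i=2: a=2 ⇒ p=11, q=3
i=3: a=1 ⇒ p=15, q=4
→ (15, 4).  Check: 15²=225, 14·4²=224, difference 1.
(15+4√14)^2 = 449 + 120√14
(15+4√14)^3 = 13455 + 3596√14
(15+4√14)^4 = 403201 + 107760√14
(15+4√14)^5 = 12082575 + 3229204√14

15 4
449 120
13455 3596
403201 107760
12082575 3229204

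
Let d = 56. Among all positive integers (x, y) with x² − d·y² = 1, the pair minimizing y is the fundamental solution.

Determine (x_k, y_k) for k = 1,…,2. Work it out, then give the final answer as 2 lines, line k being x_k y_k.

15 2
449 60

√56 → a₀=7, period (2,14); ℓ=2 even so k=1
i=0: a=7 ⇒ p=7, q=1
i=1: a=2 ⇒ p=15, q=2
→ (15, 2).  Check: 15²=225, 56·2²=224, difference 1.
(15+2√56)^2 = 449 + 60√56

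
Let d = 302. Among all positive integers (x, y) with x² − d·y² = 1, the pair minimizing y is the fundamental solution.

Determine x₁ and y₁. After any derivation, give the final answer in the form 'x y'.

√302 = [17; 2,1,1,1,4,…,1,2,34, …], period ℓ=16 (even) → k=15
step 0: (17, 1)  from 17·(1,0) + (0,1)
…
step 2: (52, 3)  from 1·(35,2) + (17,1)
…
step 8: (34513, 1986)  from 16·(2068,119) + (1425,82)
step 9: (36581, 2105)  from 1·(34513,1986) + (2068,119)
…
step 13: (1042237, 59974)  from 1·(574956,33085) + (467281,26889)
step 14: (1617193, 93059)  from 1·(1042237,59974) + (574956,33085)
step 15: (4276623, 246092)  from 2·(1617193,93059) + (1042237,59974)
(x₁, y₁) = (4276623, 246092);  4276623² − 302·246092² = 1 ✓

4276623 246092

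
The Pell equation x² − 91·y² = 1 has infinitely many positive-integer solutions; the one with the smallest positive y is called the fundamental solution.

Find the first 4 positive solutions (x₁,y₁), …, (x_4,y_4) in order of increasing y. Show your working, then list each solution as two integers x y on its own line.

1574 165
4954951 519420
15598184174 1635133995
49103078824801 5147401296840

√91 = [9; 1,1,5,1,5,1,1,18, …], period ℓ=8 (even) → k=7
i=0: a=9 ⇒ p=9, q=1
i=1: a=1 ⇒ p=10, q=1
i=2: a=1 ⇒ p=19, q=2
…
i=4: a=1 ⇒ p=124, q=13
…
i=6: a=1 ⇒ p=849, q=89
i=7: a=1 ⇒ p=1574, q=165
fundamental: x₁=1574, y₁=165  (since 2477476 − 91·27225 = 1)
k=2:  x_2 = 1574·1574+91·165·165 = 4954951,  y_2 = 1574·165+165·1574 = 519420
k=3:  x_3 = 1574·4954951+91·165·519420 = 15598184174,  y_3 = 1574·519420+165·4954951 = 1635133995
k=4:  x_4 = 1574·15598184174+91·165·1635133995 = 49103078824801,  y_4 = 1574·1635133995+165·15598184174 = 5147401296840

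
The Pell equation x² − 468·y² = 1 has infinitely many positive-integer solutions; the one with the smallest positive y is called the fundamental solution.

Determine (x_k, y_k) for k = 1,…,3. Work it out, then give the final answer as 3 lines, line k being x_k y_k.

[21; 1,1,1,2,1,1,1,42] for √468; ℓ=8 ⇒ convergent index 7
step 0: (21, 1)  from 21·(1,0) + (0,1)
…
step 2: (43, 2)  from 1·(22,1) + (21,1)
step 3: (65, 3)  from 1·(43,2) + (22,1)
step 4: (173, 8)  from 2·(65,3) + (43,2)
…
step 6: (411, 19)  from 1·(238,11) + (173,8)
step 7: (649, 30)  from 1·(411,19) + (238,11)
(x₁, y₁) = (649, 30);  649² − 468·30² = 1 ✓
k=2:  x_2 = 649·649+468·30·30 = 842401,  y_2 = 649·30+30·649 = 38940
k=3:  x_3 = 649·842401+468·30·38940 = 1093435849,  y_3 = 649·38940+30·842401 = 50544090

649 30
842401 38940
1093435849 50544090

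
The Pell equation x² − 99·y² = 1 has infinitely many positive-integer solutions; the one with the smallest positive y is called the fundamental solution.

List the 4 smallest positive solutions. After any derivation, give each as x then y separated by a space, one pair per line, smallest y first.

10 1
199 20
3970 399
79201 7960

√99 → a₀=9, period (1,18); ℓ=2 even so k=1
k=0  a_k=9  p_k/q_k = 9/1
k=1  a_k=1  p_k/q_k = 10/1
→ (10, 1).  Check: 10²=100, 99·1²=99, difference 1.
k=2:  x_2 = 10·10+99·1·1 = 199,  y_2 = 10·1+1·10 = 20
k=3:  x_3 = 10·199+99·1·20 = 3970,  y_3 = 10·20+1·199 = 399
k=4:  x_4 = 10·3970+99·1·399 = 79201,  y_4 = 10·399+1·3970 = 7960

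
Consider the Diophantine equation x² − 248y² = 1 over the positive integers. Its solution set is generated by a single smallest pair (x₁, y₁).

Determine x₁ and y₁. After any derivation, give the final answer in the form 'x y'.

63 4

d=248: √d = [15; 1,2,1,30] (ℓ=4, even), read p_3/q_3
step 0: (15, 1)  from 15·(1,0) + (0,1)
step 1: (16, 1)  from 1·(15,1) + (1,0)
step 2: (47, 3)  from 2·(16,1) + (15,1)
step 3: (63, 4)  from 1·(47,3) + (16,1)
fundamental: x₁=63, y₁=4  (since 3969 − 248·16 = 1)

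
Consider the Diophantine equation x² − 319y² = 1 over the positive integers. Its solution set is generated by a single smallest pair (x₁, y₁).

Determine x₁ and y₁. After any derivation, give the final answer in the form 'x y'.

12901780 722361

[17; 1,6,5,1,4,…,6,1,34] for √319; ℓ=14 ⇒ convergent index 13
i=0: a=17 ⇒ p=17, q=1
…
i=3: a=5 ⇒ p=643, q=36
…
i=8: a=3 ⇒ p=58797, q=3292
…
i=10: a=1 ⇒ p=309613, q=17335
…
i=12: a=6 ⇒ p=11102899, q=621643
i=13: a=1 ⇒ p=12901780, q=722361
(x₁, y₁) = (12901780, 722361);  12901780² − 319·722361² = 1 ✓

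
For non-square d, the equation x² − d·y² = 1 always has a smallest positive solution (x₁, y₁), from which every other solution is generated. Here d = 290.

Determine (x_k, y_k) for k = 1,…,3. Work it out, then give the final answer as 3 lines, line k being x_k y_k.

√290 = [17; 34, …], period ℓ=1 (odd) → k=1
a_0=17:  p_0=17·1+0=17,  q_0=17·0+1=1
a_1=34:  p_1=34·17+1=579,  q_1=34·1+0=34
fundamental: x₁=579, y₁=34  (since 335241 − 290·1156 = 1)
n=2: (579,34)∘(579,34) = (579·579+290·34·34, 579·34+34·579) = (670481,39372)
n=3: (670481,39372)∘(579,34) = (579·670481+290·34·39372, 579·39372+34·670481) = (776416419,45592742)

579 34
670481 39372
776416419 45592742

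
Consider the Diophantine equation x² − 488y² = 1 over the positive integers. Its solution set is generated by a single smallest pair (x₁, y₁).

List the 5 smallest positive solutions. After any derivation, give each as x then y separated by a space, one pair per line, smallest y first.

√488 = [22; 11,44, …], period ℓ=2 (even) → k=1
i=0: a=22 ⇒ p=22, q=1
i=1: a=11 ⇒ p=243, q=11
(x₁, y₁) = (243, 11);  243² − 488·11² = 1 ✓
(x_2, y_2) = (243·243 + 488·11·11, 243·11 + 11·243) = (118097, 5346)
(x_3, y_3) = (243·118097 + 488·11·5346, 243·5346 + 11·118097) = (57394899, 2598145)
(x_4, y_4) = (243·57394899 + 488·11·2598145, 243·2598145 + 11·57394899) = (27893802817, 1262693124)
(x_5, y_5) = (243·27893802817 + 488·11·1262693124, 243·1262693124 + 11·27893802817) = (13556330774163, 613666260119)

243 11
118097 5346
57394899 2598145
27893802817 1262693124
13556330774163 613666260119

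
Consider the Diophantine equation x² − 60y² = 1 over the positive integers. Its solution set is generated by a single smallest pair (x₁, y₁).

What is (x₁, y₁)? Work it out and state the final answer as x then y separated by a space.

31 4

[7; 1,2,1,14] for √60; ℓ=4 ⇒ convergent index 3
step 0: (7, 1)  from 7·(1,0) + (0,1)
step 1: (8, 1)  from 1·(7,1) + (1,0)
step 2: (23, 3)  from 2·(8,1) + (7,1)
step 3: (31, 4)  from 1·(23,3) + (8,1)
fundamental: x₁=31, y₁=4  (since 961 − 60·16 = 1)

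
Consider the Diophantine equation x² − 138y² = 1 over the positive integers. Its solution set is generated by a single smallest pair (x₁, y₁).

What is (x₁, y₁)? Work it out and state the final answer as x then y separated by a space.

47 4

[11; 1,2,1,22] for √138; ℓ=4 ⇒ convergent index 3
i=0: a=11 ⇒ p=11, q=1
i=1: a=1 ⇒ p=12, q=1
i=2: a=2 ⇒ p=35, q=3
i=3: a=1 ⇒ p=47, q=4
→ (47, 4).  Check: 47²=2209, 138·4²=2208, difference 1.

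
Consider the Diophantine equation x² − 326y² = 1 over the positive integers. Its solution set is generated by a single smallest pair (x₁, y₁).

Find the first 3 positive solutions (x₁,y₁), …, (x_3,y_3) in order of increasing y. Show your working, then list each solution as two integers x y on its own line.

d=326: √d = [18; 18,36] (ℓ=2, even), read p_1/q_1
i=0: a=18 ⇒ p=18, q=1
i=1: a=18 ⇒ p=325, q=18
→ (325, 18).  Check: 325²=105625, 326·18²=105624, difference 1.
k=2:  x_2 = 325·325+326·18·18 = 211249,  y_2 = 325·18+18·325 = 11700
k=3:  x_3 = 325·211249+326·18·11700 = 137311525,  y_3 = 325·11700+18·211249 = 7604982

325 18
211249 11700
137311525 7604982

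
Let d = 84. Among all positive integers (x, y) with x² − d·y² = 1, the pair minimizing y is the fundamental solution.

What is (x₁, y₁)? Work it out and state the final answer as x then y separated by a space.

√84 → a₀=9, period (6,18); ℓ=2 even so k=1
i=0: a=9 ⇒ p=9, q=1
i=1: a=6 ⇒ p=55, q=6
(x₁, y₁) = (55, 6);  55² − 84·6² = 1 ✓

55 6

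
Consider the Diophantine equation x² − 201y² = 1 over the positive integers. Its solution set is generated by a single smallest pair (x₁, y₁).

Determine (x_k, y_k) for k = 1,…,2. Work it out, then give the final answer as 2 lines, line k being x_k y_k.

515095 36332
530645718049 37428863080

√201 = [14; 5,1,1,1,2,…,1,5,28, …], period ℓ=14 (even) → k=13
i=0: a=14 ⇒ p=14, q=1
…
i=3: a=1 ⇒ p=156, q=11
…
i=6: a=1 ⇒ p=879, q=62
i=7: a=8 ⇒ p=7670, q=541
…
i=9: a=2 ⇒ p=24768, q=1747
…
i=12: a=1 ⇒ p=91402, q=6447
i=13: a=5 ⇒ p=515095, q=36332
→ (515095, 36332).  Check: 515095²=265322859025, 201·36332²=265322859024, difference 1.
n=2: (515095,36332)∘(515095,36332) = (515095·515095+201·36332·36332, 515095·36332+36332·515095) = (530645718049,37428863080)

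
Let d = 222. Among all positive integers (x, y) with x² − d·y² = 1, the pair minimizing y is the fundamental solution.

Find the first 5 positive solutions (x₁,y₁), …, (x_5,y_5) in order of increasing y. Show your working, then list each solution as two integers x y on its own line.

√222 = [14; 1,8,1,28, …], period ℓ=4 (even) → k=3
a_0=14:  p_0=14·1+0=14,  q_0=14·0+1=1
a_1=1:  p_1=1·14+1=15,  q_1=1·1+0=1
a_2=8:  p_2=8·15+14=134,  q_2=8·1+1=9
a_3=1:  p_3=1·134+15=149,  q_3=1·9+1=10
(x₁, y₁) = (149, 10);  149² − 222·10² = 1 ✓
(x_2, y_2) = (149·149 + 222·10·10, 149·10 + 10·149) = (44401, 2980)
(x_3, y_3) = (149·44401 + 222·10·2980, 149·2980 + 10·44401) = (13231349, 888030)
(x_4, y_4) = (149·13231349 + 222·10·888030, 149·888030 + 10·13231349) = (3942897601, 264629960)
(x_5, y_5) = (149·3942897601 + 222·10·264629960, 149·264629960 + 10·3942897601) = (1174970253749, 78858840050)

149 10
44401 2980
13231349 888030
3942897601 264629960
1174970253749 78858840050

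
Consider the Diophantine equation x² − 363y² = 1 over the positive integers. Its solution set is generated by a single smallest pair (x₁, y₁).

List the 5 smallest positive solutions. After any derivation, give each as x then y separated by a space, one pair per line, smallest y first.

362 19
262087 13756
189750626 9959325
137379191137 7210537544
99462344632562 5220419222531

√363 = [19; 19,38, …], period ℓ=2 (even) → k=1
step 0: (19, 1)  from 19·(1,0) + (0,1)
step 1: (362, 19)  from 19·(19,1) + (1,0)
(x₁, y₁) = (362, 19);  362² − 363·19² = 1 ✓
k=2:  x_2 = 362·362+363·19·19 = 262087,  y_2 = 362·19+19·362 = 13756
k=3:  x_3 = 362·262087+363·19·13756 = 189750626,  y_3 = 362·13756+19·262087 = 9959325
k=4:  x_4 = 362·189750626+363·19·9959325 = 137379191137,  y_4 = 362·9959325+19·189750626 = 7210537544
k=5:  x_5 = 362·137379191137+363·19·7210537544 = 99462344632562,  y_5 = 362·7210537544+19·137379191137 = 5220419222531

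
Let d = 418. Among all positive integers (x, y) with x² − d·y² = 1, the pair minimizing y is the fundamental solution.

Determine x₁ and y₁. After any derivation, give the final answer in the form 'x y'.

33857 1656

√418 → a₀=20, period (2,4,20,4,2,40); ℓ=6 even so k=5
step 0: (20, 1)  from 20·(1,0) + (0,1)
…
step 2: (184, 9)  from 4·(41,2) + (20,1)
…
step 4: (15068, 737)  from 4·(3721,182) + (184,9)
step 5: (33857, 1656)  from 2·(15068,737) + (3721,182)
→ (33857, 1656).  Check: 33857²=1146296449, 418·1656²=1146296448, difference 1.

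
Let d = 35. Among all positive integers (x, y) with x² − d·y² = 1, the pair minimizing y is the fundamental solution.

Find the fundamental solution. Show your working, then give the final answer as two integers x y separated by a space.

6 1

√35 → a₀=5, period (1,10); ℓ=2 even so k=1
k=0  a_k=5  p_k/q_k = 5/1
k=1  a_k=1  p_k/q_k = 6/1
fundamental: x₁=6, y₁=1  (since 36 − 35·1 = 1)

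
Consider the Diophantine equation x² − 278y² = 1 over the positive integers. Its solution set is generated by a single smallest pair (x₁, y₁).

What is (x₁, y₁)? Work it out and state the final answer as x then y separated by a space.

2501 150

d=278: √d = [16; 1,2,16,2,1,32] (ℓ=6, even), read p_5/q_5
step 0: (16, 1)  from 16·(1,0) + (0,1)
step 1: (17, 1)  from 1·(16,1) + (1,0)
step 2: (50, 3)  from 2·(17,1) + (16,1)
…
step 4: (1684, 101)  from 2·(817,49) + (50,3)
step 5: (2501, 150)  from 1·(1684,101) + (817,49)
(x₁, y₁) = (2501, 150);  2501² − 278·150² = 1 ✓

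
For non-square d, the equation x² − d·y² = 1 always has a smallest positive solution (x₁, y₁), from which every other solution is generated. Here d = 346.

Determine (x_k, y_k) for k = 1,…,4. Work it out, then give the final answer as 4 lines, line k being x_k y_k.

d=346: √d = [18; 1,1,1,1,36] (ℓ=5, odd), read p_9/q_9
a_0=18:  p_0=18·1+0=18,  q_0=18·0+1=1
…
a_3=1:  p_3=1·37+19=56,  q_3=1·2+1=3
…
a_5=36:  p_5=36·93+56=3404,  q_5=36·5+3=183
…
a_8=1:  p_8=1·6901+3497=10398,  q_8=1·371+188=559
a_9=1:  p_9=1·10398+6901=17299,  q_9=1·559+371=930
fundamental: x₁=17299, y₁=930  (since 299255401 − 346·864900 = 1)
n=2: (17299,930)∘(17299,930) = (17299·17299+346·930·930, 17299·930+930·17299) = (598510801,32176140)
n=3: (598510801,32176140)∘(17299,930) = (17299·598510801+346·930·32176140, 17299·32176140+930·598510801) = (20707276675699,1113230090790)
n=4: (20707276675699,1113230090790)∘(17299,930) = (17299·20707276675699+346·930·1113230090790, 17299·1113230090790+930·20707276675699) = (716430357827323201,38515534648976280)

17299 930
598510801 32176140
20707276675699 1113230090790
716430357827323201 38515534648976280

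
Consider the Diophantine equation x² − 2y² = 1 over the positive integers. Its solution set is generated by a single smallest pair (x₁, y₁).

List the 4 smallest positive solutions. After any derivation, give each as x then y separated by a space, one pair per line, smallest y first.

3 2
17 12
99 70
577 408

d=2: √d = [1; 2] (ℓ=1, odd), read p_1/q_1
k=0  a_k=1  p_k/q_k = 1/1
k=1  a_k=2  p_k/q_k = 3/2
(x₁, y₁) = (3, 2);  3² − 2·2² = 1 ✓
(x_2, y_2) = (3·3 + 2·2·2, 3·2 + 2·3) = (17, 12)
(x_3, y_3) = (3·17 + 2·2·12, 3·12 + 2·17) = (99, 70)
(x_4, y_4) = (3·99 + 2·2·70, 3·70 + 2·99) = (577, 408)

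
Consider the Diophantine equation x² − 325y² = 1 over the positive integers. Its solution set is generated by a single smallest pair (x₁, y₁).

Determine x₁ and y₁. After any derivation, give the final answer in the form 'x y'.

649 36

√325 → a₀=18, period (36); ℓ=1 odd so k=1
i=0: a=18 ⇒ p=18, q=1
i=1: a=36 ⇒ p=649, q=36
fundamental: x₁=649, y₁=36  (since 421201 − 325·1296 = 1)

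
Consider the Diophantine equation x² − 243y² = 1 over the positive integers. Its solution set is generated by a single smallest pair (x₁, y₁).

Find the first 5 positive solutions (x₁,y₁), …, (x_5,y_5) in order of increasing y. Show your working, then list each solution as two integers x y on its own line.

√243 = [15; 1,1,2,3,15,3,2,1,1,30, …], period ℓ=10 (even) → k=9
k=0  a_k=15  p_k/q_k = 15/1
k=1  a_k=1  p_k/q_k = 16/1
…
k=3  a_k=2  p_k/q_k = 78/5
…
k=5  a_k=15  p_k/q_k = 4053/260
k=6  a_k=3  p_k/q_k = 12424/797
…
k=8  a_k=1  p_k/q_k = 41325/2651
k=9  a_k=1  p_k/q_k = 70226/4505
(x₁, y₁) = (70226, 4505);  70226² − 243·4505² = 1 ✓
n=2: (70226,4505)∘(70226,4505) = (70226·70226+243·4505·4505, 70226·4505+4505·70226) = (9863382151,632736260)
n=3: (9863382151,632736260)∘(70226,4505) = (70226·9863382151+243·4505·632736260, 70226·632736260+4505·9863382151) = (1385331749802026,88869073185015)
n=4: (1385331749802026,88869073185015)∘(70226,4505) = (70226·1385331749802026+243·4505·88869073185015, 70226·88869073185015+4505·1385331749802026) = (194572614913330773601,12481839066348990520)
n=5: (194572614913330773601,12481839066348990520)∘(70226,4505) = (70226·194572614913330773601+243·4505·12481839066348990520, 70226·12481839066348990520+4505·194572614913330773601) = (27328112908421802064005626,1753099260457979343330025)

70226 4505
9863382151 632736260
1385331749802026 88869073185015
194572614913330773601 12481839066348990520
27328112908421802064005626 1753099260457979343330025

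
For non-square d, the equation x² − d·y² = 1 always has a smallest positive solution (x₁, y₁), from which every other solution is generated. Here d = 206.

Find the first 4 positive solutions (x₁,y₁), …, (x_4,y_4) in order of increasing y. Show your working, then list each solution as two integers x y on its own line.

√206 = [14; 2,1,5,14,5,1,2,28, …], period ℓ=8 (even) → k=7
a_0=14:  p_0=14·1+0=14,  q_0=14·0+1=1
a_1=2:  p_1=2·14+1=29,  q_1=2·1+0=2
a_2=1:  p_2=1·29+14=43,  q_2=1·2+1=3
…
a_4=14:  p_4=14·244+43=3459,  q_4=14·17+3=241
a_5=5:  p_5=5·3459+244=17539,  q_5=5·241+17=1222
a_6=1:  p_6=1·17539+3459=20998,  q_6=1·1222+241=1463
a_7=2:  p_7=2·20998+17539=59535,  q_7=2·1463+1222=4148
fundamental: x₁=59535, y₁=4148  (since 3544416225 − 206·17205904 = 1)
(59535+4148√206)^2 = 7088832449 + 493902360√206
(59535+4148√206)^3 = 844067279642895 + 58808954001052√206
(59535+4148√206)^4 = 100503090979990675201 + 7002382152411359280√206

59535 4148
7088832449 493902360
844067279642895 58808954001052
100503090979990675201 7002382152411359280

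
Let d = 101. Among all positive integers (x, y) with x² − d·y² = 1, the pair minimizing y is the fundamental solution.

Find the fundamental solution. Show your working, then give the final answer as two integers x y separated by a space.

201 20

d=101: √d = [10; 20] (ℓ=1, odd), read p_1/q_1
i=0: a=10 ⇒ p=10, q=1
i=1: a=20 ⇒ p=201, q=20
(x₁, y₁) = (201, 20);  201² − 101·20² = 1 ✓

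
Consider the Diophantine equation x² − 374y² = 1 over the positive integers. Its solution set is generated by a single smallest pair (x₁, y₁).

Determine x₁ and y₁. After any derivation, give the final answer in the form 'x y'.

d=374: √d = [19; 2,1,18,1,2,38] (ℓ=6, even), read p_5/q_5
step 0: (19, 1)  from 19·(1,0) + (0,1)
step 1: (39, 2)  from 2·(19,1) + (1,0)
…
step 3: (1083, 56)  from 18·(58,3) + (39,2)
step 4: (1141, 59)  from 1·(1083,56) + (58,3)
step 5: (3365, 174)  from 2·(1141,59) + (1083,56)
(x₁, y₁) = (3365, 174);  3365² − 374·174² = 1 ✓

3365 174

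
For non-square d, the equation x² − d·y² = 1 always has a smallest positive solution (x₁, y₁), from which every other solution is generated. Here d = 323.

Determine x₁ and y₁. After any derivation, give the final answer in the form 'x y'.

[17; 1,34] for √323; ℓ=2 ⇒ convergent index 1
a_0=17:  p_0=17·1+0=17,  q_0=17·0+1=1
a_1=1:  p_1=1·17+1=18,  q_1=1·1+0=1
fundamental: x₁=18, y₁=1  (since 324 − 323·1 = 1)

18 1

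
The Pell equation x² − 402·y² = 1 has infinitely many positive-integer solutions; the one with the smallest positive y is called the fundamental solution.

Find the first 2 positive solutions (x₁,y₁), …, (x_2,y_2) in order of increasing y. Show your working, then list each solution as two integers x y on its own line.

[20; 20,40] for √402; ℓ=2 ⇒ convergent index 1
a_0=20:  p_0=20·1+0=20,  q_0=20·0+1=1
a_1=20:  p_1=20·20+1=401,  q_1=20·1+0=20
fundamental: x₁=401, y₁=20  (since 160801 − 402·400 = 1)
(x_2, y_2) = (401·401 + 402·20·20, 401·20 + 20·401) = (321601, 16040)

401 20
321601 16040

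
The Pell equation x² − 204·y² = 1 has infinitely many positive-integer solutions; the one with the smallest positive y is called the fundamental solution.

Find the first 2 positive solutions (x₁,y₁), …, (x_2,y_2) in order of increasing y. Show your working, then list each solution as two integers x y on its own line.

4999 350
49980001 3499300

[14; 3,1,1,6,1,1,3,28] for √204; ℓ=8 ⇒ convergent index 7
a_0=14:  p_0=14·1+0=14,  q_0=14·0+1=1
a_1=3:  p_1=3·14+1=43,  q_1=3·1+0=3
a_2=1:  p_2=1·43+14=57,  q_2=1·3+1=4
a_3=1:  p_3=1·57+43=100,  q_3=1·4+3=7
a_4=6:  p_4=6·100+57=657,  q_4=6·7+4=46
a_5=1:  p_5=1·657+100=757,  q_5=1·46+7=53
a_6=1:  p_6=1·757+657=1414,  q_6=1·53+46=99
a_7=3:  p_7=3·1414+757=4999,  q_7=3·99+53=350
→ (4999, 350).  Check: 4999²=24990001, 204·350²=24990000, difference 1.
(x_2, y_2) = (4999·4999 + 204·350·350, 4999·350 + 350·4999) = (49980001, 3499300)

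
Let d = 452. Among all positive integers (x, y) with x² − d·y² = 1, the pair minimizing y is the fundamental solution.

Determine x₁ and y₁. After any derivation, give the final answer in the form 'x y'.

√452 → a₀=21, period (3,1,5,3,10,3,5,1,3,42); ℓ=10 even so k=9
a_0=21:  p_0=21·1+0=21,  q_0=21·0+1=1
a_1=3:  p_1=3·21+1=64,  q_1=3·1+0=3
a_2=1:  p_2=1·64+21=85,  q_2=1·3+1=4
a_3=5:  p_3=5·85+64=489,  q_3=5·4+3=23
a_4=3:  p_4=3·489+85=1552,  q_4=3·23+4=73
a_5=10:  p_5=10·1552+489=16009,  q_5=10·73+23=753
…
a_7=5:  p_7=5·49579+16009=263904,  q_7=5·2332+753=12413
a_8=1:  p_8=1·263904+49579=313483,  q_8=1·12413+2332=14745
a_9=3:  p_9=3·313483+263904=1204353,  q_9=3·14745+12413=56648
(x₁, y₁) = (1204353, 56648);  1204353² − 452·56648² = 1 ✓

1204353 56648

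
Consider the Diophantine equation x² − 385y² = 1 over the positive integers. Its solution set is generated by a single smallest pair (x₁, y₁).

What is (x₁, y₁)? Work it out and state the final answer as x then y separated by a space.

d=385: √d = [19; 1,1,1,1,1,…,1,1,38] (ℓ=16, even), read p_15/q_15
a_0=19:  p_0=19·1+0=19,  q_0=19·0+1=1
a_1=1:  p_1=1·19+1=20,  q_1=1·1+0=1
a_2=1:  p_2=1·20+19=39,  q_2=1·1+1=2
a_3=1:  p_3=1·39+20=59,  q_3=1·2+1=3
a_4=1:  p_4=1·59+39=98,  q_4=1·3+2=5
a_5=1:  p_5=1·98+59=157,  q_5=1·5+3=8
a_6=3:  p_6=3·157+98=569,  q_6=3·8+5=29
a_7=1:  p_7=1·569+157=726,  q_7=1·29+8=37
…
a_9=1:  p_9=1·2021+726=2747,  q_9=1·103+37=140
a_10=3:  p_10=3·2747+2021=10262,  q_10=3·140+103=523
a_11=1:  p_11=1·10262+2747=13009,  q_11=1·523+140=663
a_12=1:  p_12=1·13009+10262=23271,  q_12=1·663+523=1186
a_13=1:  p_13=1·23271+13009=36280,  q_13=1·1186+663=1849
a_14=1:  p_14=1·36280+23271=59551,  q_14=1·1849+1186=3035
a_15=1:  p_15=1·59551+36280=95831,  q_15=1·3035+1849=4884
(x₁, y₁) = (95831, 4884);  95831² − 385·4884² = 1 ✓

95831 4884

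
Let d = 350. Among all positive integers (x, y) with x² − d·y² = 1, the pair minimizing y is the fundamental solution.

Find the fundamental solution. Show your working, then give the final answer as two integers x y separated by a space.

449 24

√350 = [18; 1,2,2,2,1,36, …], period ℓ=6 (even) → k=5
a_0=18:  p_0=18·1+0=18,  q_0=18·0+1=1
…
a_3=2:  p_3=2·56+19=131,  q_3=2·3+1=7
a_4=2:  p_4=2·131+56=318,  q_4=2·7+3=17
a_5=1:  p_5=1·318+131=449,  q_5=1·17+7=24
fundamental: x₁=449, y₁=24  (since 201601 − 350·576 = 1)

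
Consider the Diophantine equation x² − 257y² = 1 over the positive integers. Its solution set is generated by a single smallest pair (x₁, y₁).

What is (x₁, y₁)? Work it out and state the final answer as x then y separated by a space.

[16; 32] for √257; ℓ=1 ⇒ convergent index 1
k=0  a_k=16  p_k/q_k = 16/1
k=1  a_k=32  p_k/q_k = 513/32
fundamental: x₁=513, y₁=32  (since 263169 − 257·1024 = 1)

513 32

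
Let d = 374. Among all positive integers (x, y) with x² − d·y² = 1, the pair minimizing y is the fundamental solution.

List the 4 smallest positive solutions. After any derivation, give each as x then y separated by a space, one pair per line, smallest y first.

√374 = [19; 2,1,18,1,2,38, …], period ℓ=6 (even) → k=5
i=0: a=19 ⇒ p=19, q=1
…
i=3: a=18 ⇒ p=1083, q=56
i=4: a=1 ⇒ p=1141, q=59
i=5: a=2 ⇒ p=3365, q=174
→ (3365, 174).  Check: 3365²=11323225, 374·174²=11323224, difference 1.
k=2:  x_2 = 3365·3365+374·174·174 = 22646449,  y_2 = 3365·174+174·3365 = 1171020
k=3:  x_3 = 3365·22646449+374·174·1171020 = 152410598405,  y_3 = 3365·1171020+174·22646449 = 7880964426
k=4:  x_4 = 3365·152410598405+374·174·7880964426 = 1025723304619201,  y_4 = 3365·7880964426+174·152410598405 = 53038889415960

3365 174
22646449 1171020
152410598405 7880964426
1025723304619201 53038889415960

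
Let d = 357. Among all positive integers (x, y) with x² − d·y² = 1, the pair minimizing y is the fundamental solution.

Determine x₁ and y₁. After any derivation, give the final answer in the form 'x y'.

√357 = [18; 1,8,2,8,1,36, …], period ℓ=6 (even) → k=5
step 0: (18, 1)  from 18·(1,0) + (0,1)
step 1: (19, 1)  from 1·(18,1) + (1,0)
…
step 4: (3042, 161)  from 8·(359,19) + (170,9)
step 5: (3401, 180)  from 1·(3042,161) + (359,19)
(x₁, y₁) = (3401, 180);  3401² − 357·180² = 1 ✓

3401 180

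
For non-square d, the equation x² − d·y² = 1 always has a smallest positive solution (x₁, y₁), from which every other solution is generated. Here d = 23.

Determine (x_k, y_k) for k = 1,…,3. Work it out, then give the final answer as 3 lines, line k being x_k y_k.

24 5
1151 240
55224 11515

√23 = [4; 1,3,1,8, …], period ℓ=4 (even) → k=3
step 0: (4, 1)  from 4·(1,0) + (0,1)
…
step 2: (19, 4)  from 3·(5,1) + (4,1)
step 3: (24, 5)  from 1·(19,4) + (5,1)
→ (24, 5).  Check: 24²=576, 23·5²=575, difference 1.
(x_2, y_2) = (24·24 + 23·5·5, 24·5 + 5·24) = (1151, 240)
(x_3, y_3) = (24·1151 + 23·5·240, 24·240 + 5·1151) = (55224, 11515)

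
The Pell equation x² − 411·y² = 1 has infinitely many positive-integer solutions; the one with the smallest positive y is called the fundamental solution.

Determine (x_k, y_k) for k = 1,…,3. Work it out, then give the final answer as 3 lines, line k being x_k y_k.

49730 2453
4946145799 243975380
491943661118810 24265791292347

√411 = [20; 3,1,1,1,19,1,1,1,3,40, …], period ℓ=10 (even) → k=9
k=0  a_k=20  p_k/q_k = 20/1
k=1  a_k=3  p_k/q_k = 61/3
k=2  a_k=1  p_k/q_k = 81/4
k=3  a_k=1  p_k/q_k = 142/7
…
k=5  a_k=19  p_k/q_k = 4379/216
k=6  a_k=1  p_k/q_k = 4602/227
k=7  a_k=1  p_k/q_k = 8981/443
k=8  a_k=1  p_k/q_k = 13583/670
k=9  a_k=3  p_k/q_k = 49730/2453
(x₁, y₁) = (49730, 2453);  49730² − 411·2453² = 1 ✓
k=2:  x_2 = 49730·49730+411·2453·2453 = 4946145799,  y_2 = 49730·2453+2453·49730 = 243975380
k=3:  x_3 = 49730·4946145799+411·2453·243975380 = 491943661118810,  y_3 = 49730·243975380+2453·4946145799 = 24265791292347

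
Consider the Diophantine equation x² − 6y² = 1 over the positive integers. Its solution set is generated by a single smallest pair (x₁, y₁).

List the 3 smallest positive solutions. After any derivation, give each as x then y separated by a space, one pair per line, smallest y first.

5 2
49 20
485 198

√6 → a₀=2, period (2,4); ℓ=2 even so k=1
i=0: a=2 ⇒ p=2, q=1
i=1: a=2 ⇒ p=5, q=2
(x₁, y₁) = (5, 2);  5² − 6·2² = 1 ✓
n=2: (5,2)∘(5,2) = (5·5+6·2·2, 5·2+2·5) = (49,20)
n=3: (49,20)∘(5,2) = (5·49+6·2·20, 5·20+2·49) = (485,198)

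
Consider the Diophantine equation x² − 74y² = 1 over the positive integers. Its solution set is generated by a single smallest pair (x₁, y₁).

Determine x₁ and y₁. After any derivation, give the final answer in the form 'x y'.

3699 430

[8; 1,1,1,1,16] for √74; ℓ=5 ⇒ convergent index 9
i=0: a=8 ⇒ p=8, q=1
i=1: a=1 ⇒ p=9, q=1
i=2: a=1 ⇒ p=17, q=2
…
i=8: a=1 ⇒ p=2228, q=259
i=9: a=1 ⇒ p=3699, q=430
(x₁, y₁) = (3699, 430);  3699² − 74·430² = 1 ✓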